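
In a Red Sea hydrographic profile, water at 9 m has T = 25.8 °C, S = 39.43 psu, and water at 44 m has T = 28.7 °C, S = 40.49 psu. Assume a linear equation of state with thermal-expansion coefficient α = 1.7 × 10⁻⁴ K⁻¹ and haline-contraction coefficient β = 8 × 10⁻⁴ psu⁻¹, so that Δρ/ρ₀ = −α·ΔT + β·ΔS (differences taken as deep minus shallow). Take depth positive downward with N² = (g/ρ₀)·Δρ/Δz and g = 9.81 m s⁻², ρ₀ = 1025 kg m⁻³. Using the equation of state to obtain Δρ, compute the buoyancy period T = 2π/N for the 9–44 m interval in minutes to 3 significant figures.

ΔT = +2.9 K, ΔS = +1.06 psu (deep − shallow).
Δρ/ρ₀ = −αΔT + βΔS = -4.93 × 10⁻⁴ + 8.48 × 10⁻⁴ = 3.55 × 10⁻⁴, so Δρ ≈ 0.3639 kg m⁻³.
N² = (g/ρ₀)·Δρ/Δz = g·(Δρ/ρ₀)/Δz = 9.81 × 3.55 × 10⁻⁴ / 35 = 9.9501 × 10⁻⁵ s⁻².
N = √(9.9501 × 10⁻⁵) = 9.9750 × 10⁻³ rad s⁻¹ → T = 2π/N = 629.89 s = 10.498 min ≈ 10.5 min.

10.5 min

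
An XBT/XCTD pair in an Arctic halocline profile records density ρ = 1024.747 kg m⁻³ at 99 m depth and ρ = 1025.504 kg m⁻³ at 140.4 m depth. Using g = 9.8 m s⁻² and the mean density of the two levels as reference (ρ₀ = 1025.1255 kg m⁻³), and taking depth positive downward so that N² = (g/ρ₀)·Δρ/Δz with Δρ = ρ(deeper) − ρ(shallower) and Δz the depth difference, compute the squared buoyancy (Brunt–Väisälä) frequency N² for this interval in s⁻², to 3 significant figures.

1.75 × 10⁻⁴ s⁻²

Δρ = 1025.504 − 1024.747 = 0.757 kg m⁻³ over Δz = 140.4 − 99 = 41.4 m.
N² = (9.8/1025.1255) × (0.757/41.4) = 1.7480 × 10⁻⁴ s⁻² ≈ 1.75 × 10⁻⁴ s⁻².
Since Δρ > 0 the layer is stably stratified.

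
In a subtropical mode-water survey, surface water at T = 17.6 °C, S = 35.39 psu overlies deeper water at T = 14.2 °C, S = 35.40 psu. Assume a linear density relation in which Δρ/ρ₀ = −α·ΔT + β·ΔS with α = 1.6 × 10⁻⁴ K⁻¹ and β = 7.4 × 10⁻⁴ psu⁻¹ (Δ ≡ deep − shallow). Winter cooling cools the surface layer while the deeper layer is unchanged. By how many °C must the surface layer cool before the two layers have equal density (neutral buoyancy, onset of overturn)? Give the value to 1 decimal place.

Neutral buoyancy requires Δρ = 0, i.e. −α(T_deep − T_surf′) + β(S_deep − S_surf) = 0.
T_surf′ = T_deep − (β/α)·ΔS = 14.2 − (7.4 × 10⁻⁴/1.6 × 10⁻⁴)·(+0.01) = 14.154 °C.
Cooling required: 17.6 − (14.154) = 3.446 °C.

3.4 °C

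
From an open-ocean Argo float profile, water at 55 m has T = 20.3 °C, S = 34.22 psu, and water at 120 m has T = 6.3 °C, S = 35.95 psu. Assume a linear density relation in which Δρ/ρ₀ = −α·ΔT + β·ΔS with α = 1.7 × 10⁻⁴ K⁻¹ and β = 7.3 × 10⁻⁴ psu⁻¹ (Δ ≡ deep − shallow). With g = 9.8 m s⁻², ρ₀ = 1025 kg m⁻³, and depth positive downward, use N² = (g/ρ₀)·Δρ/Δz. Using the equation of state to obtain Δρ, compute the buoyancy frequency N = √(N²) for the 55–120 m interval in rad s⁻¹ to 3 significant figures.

ΔT = -14.0 K, ΔS = +1.73 psu (deep − shallow).
Δρ/ρ₀ = −αΔT + βΔS = 2.38 × 10⁻³ + 1.2629 × 10⁻³ = 3.6429 × 10⁻³, so Δρ ≈ 3.734 kg m⁻³.
N² = (g/ρ₀)·Δρ/Δz = g·(Δρ/ρ₀)/Δz = 9.8 × 3.6429 × 10⁻³ / 65 = 5.4924 × 10⁻⁴ s⁻².
N = √(5.4924 × 10⁻⁴) = 0.023436 rad s⁻¹ ≈ 0.0234 rad s⁻¹.

0.0234 rad s⁻¹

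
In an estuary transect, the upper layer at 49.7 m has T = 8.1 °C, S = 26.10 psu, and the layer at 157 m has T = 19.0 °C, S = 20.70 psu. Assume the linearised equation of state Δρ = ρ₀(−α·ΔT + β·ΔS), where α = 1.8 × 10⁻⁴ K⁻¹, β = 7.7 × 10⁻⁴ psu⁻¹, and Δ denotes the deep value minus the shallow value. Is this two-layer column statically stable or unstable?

ΔT = 19.0 − 8.1 = +10.9 K and ΔS = 20.70 − 26.10 = -5.40 psu (deep − shallow).
−αΔT = -1.962 × 10⁻³; βΔS = -4.158 × 10⁻³; sum Δρ/ρ₀ = -6.12 × 10⁻³.
Δρ/ρ₀ < 0, so Δρ < 0: deeper water is lighter → statically unstable; the column would overturn.

unstable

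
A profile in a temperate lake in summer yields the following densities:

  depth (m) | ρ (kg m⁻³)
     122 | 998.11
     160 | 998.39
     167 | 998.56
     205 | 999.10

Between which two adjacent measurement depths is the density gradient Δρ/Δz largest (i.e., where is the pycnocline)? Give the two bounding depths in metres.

Compute the density gradient over each adjacent pair:
  122–160 m: Δρ/Δz = 0.28/38 = 7.4 × 10⁻³ kg m⁻⁴
  160–167 m: Δρ/Δz = 0.17/7 = 0.024 kg m⁻⁴
  167–205 m: Δρ/Δz = 0.54/38 = 0.014 kg m⁻⁴
The largest gradient is in the 160–167 m interval — the pycnocline.

160–167 m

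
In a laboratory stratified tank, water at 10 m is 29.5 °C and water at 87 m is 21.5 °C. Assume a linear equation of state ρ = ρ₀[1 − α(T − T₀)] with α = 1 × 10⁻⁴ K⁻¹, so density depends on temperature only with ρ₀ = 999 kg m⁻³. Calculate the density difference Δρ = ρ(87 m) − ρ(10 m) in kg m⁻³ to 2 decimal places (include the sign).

ΔT = -8.0 K, Δρ/ρ₀ = −αΔT = 8.00 × 10⁻⁴.
Δρ = 999 × (8.00 × 10⁻⁴) = +0.80 kg m⁻³.
Positive Δρ: denser below, stable.

+0.80 kg m⁻³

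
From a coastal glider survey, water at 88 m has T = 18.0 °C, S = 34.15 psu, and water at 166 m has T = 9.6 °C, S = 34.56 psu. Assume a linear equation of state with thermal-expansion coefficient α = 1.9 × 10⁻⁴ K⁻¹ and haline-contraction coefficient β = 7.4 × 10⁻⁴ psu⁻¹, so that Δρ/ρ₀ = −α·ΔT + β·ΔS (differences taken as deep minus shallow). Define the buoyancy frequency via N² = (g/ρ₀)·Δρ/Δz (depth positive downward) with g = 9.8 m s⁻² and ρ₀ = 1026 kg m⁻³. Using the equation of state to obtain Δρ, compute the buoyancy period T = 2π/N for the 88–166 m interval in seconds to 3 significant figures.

407 s

ΔT = -8.4 K, ΔS = +0.41 psu (deep − shallow).
Δρ/ρ₀ = −αΔT + βΔS = 1.596 × 10⁻³ + 3.034 × 10⁻⁴ = 1.8994 × 10⁻³, so Δρ ≈ 1.949 kg m⁻³.
N² = (g/ρ₀)·Δρ/Δz = g·(Δρ/ρ₀)/Δz = 9.8 × 1.8994 × 10⁻³ / 78 = 2.3864 × 10⁻⁴ s⁻².
N = √(2.3864 × 10⁻⁴) = 0.015448 rad s⁻¹ → T = 2π/N = 406.73 s ≈ 407 s.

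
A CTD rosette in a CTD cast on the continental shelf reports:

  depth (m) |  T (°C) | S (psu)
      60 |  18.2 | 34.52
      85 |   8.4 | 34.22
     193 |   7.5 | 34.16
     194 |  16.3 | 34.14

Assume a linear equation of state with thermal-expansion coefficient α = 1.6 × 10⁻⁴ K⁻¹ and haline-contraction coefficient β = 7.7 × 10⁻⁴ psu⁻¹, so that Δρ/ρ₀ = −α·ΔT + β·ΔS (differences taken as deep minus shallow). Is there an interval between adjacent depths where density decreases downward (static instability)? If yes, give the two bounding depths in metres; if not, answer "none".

193–194 m

Evaluate Δρ/ρ₀ = −αΔT + βΔS across each adjacent pair:
  60–85 m: −αΔT+βΔS = −(1.6 × 10⁻⁴)(-9.8)+(7.7 × 10⁻⁴)(-0.30) = 1.3 × 10⁻³ → stable
  85–193 m: −αΔT+βΔS = −(1.6 × 10⁻⁴)(-0.9)+(7.7 × 10⁻⁴)(-0.06) = 9.8 × 10⁻⁵ → stable
  193–194 m: −αΔT+βΔS = −(1.6 × 10⁻⁴)(+8.8)+(7.7 × 10⁻⁴)(-0.02) = -1.4 × 10⁻³ → UNSTABLE
The 193–194 m interval has Δρ < 0: lighter water underlies denser water.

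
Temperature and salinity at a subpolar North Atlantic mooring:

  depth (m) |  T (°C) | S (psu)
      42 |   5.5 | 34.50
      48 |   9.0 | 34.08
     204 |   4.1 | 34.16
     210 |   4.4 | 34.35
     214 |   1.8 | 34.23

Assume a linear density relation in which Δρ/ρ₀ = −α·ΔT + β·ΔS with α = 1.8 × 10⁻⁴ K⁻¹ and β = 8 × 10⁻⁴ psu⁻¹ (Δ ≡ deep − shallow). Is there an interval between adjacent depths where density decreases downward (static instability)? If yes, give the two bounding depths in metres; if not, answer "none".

Evaluate Δρ/ρ₀ = −αΔT + βΔS across each adjacent pair:
  42–48 m: −αΔT+βΔS = −(1.8 × 10⁻⁴)(+3.5)+(8 × 10⁻⁴)(-0.42) = -9.7 × 10⁻⁴ → UNSTABLE
  48–204 m: −αΔT+βΔS = −(1.8 × 10⁻⁴)(-4.9)+(8 × 10⁻⁴)(+0.08) = 9.5 × 10⁻⁴ → stable
  204–210 m: −αΔT+βΔS = −(1.8 × 10⁻⁴)(+0.3)+(8 × 10⁻⁴)(+0.19) = 9.8 × 10⁻⁵ → stable
  210–214 m: −αΔT+βΔS = −(1.8 × 10⁻⁴)(-2.6)+(8 × 10⁻⁴)(-0.12) = 3.7 × 10⁻⁴ → stable
The 42–48 m interval has Δρ < 0: lighter water underlies denser water.

42–48 m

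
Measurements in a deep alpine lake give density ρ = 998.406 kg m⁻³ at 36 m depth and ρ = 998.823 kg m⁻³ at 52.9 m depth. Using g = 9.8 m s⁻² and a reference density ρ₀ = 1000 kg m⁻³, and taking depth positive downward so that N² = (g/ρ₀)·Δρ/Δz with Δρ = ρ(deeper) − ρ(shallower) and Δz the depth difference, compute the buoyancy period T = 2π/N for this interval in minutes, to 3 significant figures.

6.73 min

Δρ = 998.823 − 998.406 = 0.417 kg m⁻³ over Δz = 52.9 − 36 = 16.9 m.
N² = (9.8/1000) × (0.417/16.9) = 2.4181 × 10⁻⁴ s⁻².
N = √(2.4181 × 10⁻⁴) = 0.015550 rad s⁻¹, so T = 2π/N = 404.06 s = 6.7343 min ≈ 6.73 min.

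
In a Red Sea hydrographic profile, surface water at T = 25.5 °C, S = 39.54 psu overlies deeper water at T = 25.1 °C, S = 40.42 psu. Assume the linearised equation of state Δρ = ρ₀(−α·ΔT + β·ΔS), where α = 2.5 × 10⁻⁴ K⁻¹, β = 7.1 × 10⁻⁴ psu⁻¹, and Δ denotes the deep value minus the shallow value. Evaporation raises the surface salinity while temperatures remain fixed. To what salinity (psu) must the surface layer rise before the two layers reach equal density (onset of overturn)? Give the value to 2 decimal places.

40.56 psu

Neutral buoyancy requires −α(T_deep − T_surf) + β(S_deep − S_surf′) = 0.
S_surf′ = S_deep − (α/β)·ΔT = 40.42 − (2.5 × 10⁻⁴/7.1 × 10⁻⁴)·(-0.4) = 40.5608 psu.
Increase required: 40.5608 − 39.54 = 1.0208 psu.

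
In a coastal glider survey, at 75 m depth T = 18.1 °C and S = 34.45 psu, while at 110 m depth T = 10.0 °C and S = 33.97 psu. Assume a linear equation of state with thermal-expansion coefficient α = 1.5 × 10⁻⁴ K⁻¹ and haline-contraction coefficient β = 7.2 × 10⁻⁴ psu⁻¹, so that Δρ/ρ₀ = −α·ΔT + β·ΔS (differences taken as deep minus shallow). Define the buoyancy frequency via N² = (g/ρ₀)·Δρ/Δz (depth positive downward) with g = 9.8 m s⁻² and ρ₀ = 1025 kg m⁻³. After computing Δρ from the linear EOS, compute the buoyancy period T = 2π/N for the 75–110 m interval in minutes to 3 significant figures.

6.71 min

ΔT = -8.1 K, ΔS = -0.48 psu (deep − shallow).
Δρ/ρ₀ = −αΔT + βΔS = 1.215 × 10⁻³ − 3.456 × 10⁻⁴ = 8.694 × 10⁻⁴, so Δρ ≈ 0.8911 kg m⁻³.
N² = (g/ρ₀)·Δρ/Δz = g·(Δρ/ρ₀)/Δz = 9.8 × 8.694 × 10⁻⁴ / 35 = 2.4343 × 10⁻⁴ s⁻².
N = √(2.4343 × 10⁻⁴) = 0.015602 rad s⁻¹ → T = 2π/N = 402.72 s = 6.7120 min ≈ 6.71 min.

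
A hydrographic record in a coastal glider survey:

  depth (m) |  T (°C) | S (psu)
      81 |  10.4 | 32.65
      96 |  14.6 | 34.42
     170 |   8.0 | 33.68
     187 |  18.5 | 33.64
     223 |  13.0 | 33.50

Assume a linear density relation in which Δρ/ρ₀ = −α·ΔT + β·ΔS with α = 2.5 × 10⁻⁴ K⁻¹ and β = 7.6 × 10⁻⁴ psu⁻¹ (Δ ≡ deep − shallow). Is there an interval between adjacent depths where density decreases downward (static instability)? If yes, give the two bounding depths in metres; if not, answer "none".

170–187 m

Evaluate Δρ/ρ₀ = −αΔT + βΔS across each adjacent pair:
  81–96 m: −αΔT+βΔS = −(2.5 × 10⁻⁴)(+4.2)+(7.6 × 10⁻⁴)(+1.77) = 3.0 × 10⁻⁴ → stable
  96–170 m: −αΔT+βΔS = −(2.5 × 10⁻⁴)(-6.6)+(7.6 × 10⁻⁴)(-0.74) = 1.1 × 10⁻³ → stable
  170–187 m: −αΔT+βΔS = −(2.5 × 10⁻⁴)(+10.5)+(7.6 × 10⁻⁴)(-0.04) = -2.7 × 10⁻³ → UNSTABLE
  187–223 m: −αΔT+βΔS = −(2.5 × 10⁻⁴)(-5.5)+(7.6 × 10⁻⁴)(-0.14) = 1.3 × 10⁻³ → stable
The 170–187 m interval has Δρ < 0: lighter water underlies denser water.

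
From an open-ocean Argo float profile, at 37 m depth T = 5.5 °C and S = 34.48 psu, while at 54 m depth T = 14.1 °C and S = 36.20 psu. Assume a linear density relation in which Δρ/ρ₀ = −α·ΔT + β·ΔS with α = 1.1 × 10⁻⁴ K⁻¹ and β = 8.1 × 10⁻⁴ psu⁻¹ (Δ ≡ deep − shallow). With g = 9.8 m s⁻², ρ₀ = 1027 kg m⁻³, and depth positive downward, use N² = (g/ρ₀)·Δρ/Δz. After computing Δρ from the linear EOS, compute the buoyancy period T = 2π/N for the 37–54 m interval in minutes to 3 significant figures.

ΔT = +8.6 K, ΔS = +1.72 psu (deep − shallow).
Δρ/ρ₀ = −αΔT + βΔS = -9.46 × 10⁻⁴ + 1.3932 × 10⁻³ = 4.472 × 10⁻⁴, so Δρ ≈ 0.4593 kg m⁻³.
N² = (g/ρ₀)·Δρ/Δz = g·(Δρ/ρ₀)/Δz = 9.8 × 4.472 × 10⁻⁴ / 17 = 2.5780 × 10⁻⁴ s⁻².
N = √(2.5780 × 10⁻⁴) = 0.016056 rad s⁻¹ → T = 2π/N = 391.33 s = 6.5222 min ≈ 6.52 min.

6.52 min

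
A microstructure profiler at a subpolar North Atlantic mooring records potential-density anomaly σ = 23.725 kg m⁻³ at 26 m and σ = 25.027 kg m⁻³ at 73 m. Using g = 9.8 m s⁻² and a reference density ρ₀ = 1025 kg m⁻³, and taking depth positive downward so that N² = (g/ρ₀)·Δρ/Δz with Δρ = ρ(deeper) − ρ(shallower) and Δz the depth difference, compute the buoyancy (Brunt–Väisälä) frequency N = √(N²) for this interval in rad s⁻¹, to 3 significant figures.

Δρ = 1025.027 − 1023.725 = 1.302 kg m⁻³ over Δz = 73 − 26 = 47 m.
N² = (9.8/1025) × (1.302/47) = 2.6486 × 10⁻⁴ s⁻².
N = √(2.6486 × 10⁻⁴) = 0.016275 rad s⁻¹ ≈ 0.0163 rad s⁻¹.

0.0163 rad s⁻¹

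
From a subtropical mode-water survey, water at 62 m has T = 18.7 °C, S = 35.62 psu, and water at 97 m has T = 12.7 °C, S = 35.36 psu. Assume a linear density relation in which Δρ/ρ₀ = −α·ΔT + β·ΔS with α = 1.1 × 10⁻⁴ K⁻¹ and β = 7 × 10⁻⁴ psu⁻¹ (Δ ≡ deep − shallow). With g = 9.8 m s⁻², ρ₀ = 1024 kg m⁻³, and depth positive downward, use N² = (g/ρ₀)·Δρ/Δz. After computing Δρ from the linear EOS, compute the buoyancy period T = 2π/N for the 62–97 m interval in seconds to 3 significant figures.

ΔT = -6.0 K, ΔS = -0.26 psu (deep − shallow).
Δρ/ρ₀ = −αΔT + βΔS = 6.60 × 10⁻⁴ − 1.82 × 10⁻⁴ = 4.78 × 10⁻⁴, so Δρ ≈ 0.4895 kg m⁻³.
N² = (g/ρ₀)·Δρ/Δz = g·(Δρ/ρ₀)/Δz = 9.8 × 4.78 × 10⁻⁴ / 35 = 1.3384 × 10⁻⁴ s⁻².
N = √(1.3384 × 10⁻⁴) = 0.011569 rad s⁻¹ → T = 2π/N = 543.11 s ≈ 543 s.

543 s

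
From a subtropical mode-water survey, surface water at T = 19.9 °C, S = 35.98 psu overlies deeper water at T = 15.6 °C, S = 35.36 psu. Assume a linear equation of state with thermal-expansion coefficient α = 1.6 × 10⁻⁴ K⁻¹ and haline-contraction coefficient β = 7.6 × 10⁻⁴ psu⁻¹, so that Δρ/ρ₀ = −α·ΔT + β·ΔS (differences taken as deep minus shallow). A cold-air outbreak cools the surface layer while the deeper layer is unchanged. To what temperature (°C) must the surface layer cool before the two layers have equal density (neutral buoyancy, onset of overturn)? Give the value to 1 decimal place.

Neutral buoyancy requires Δρ = 0, i.e. −α(T_deep − T_surf′) + β(S_deep − S_surf) = 0.
T_surf′ = T_deep − (β/α)·ΔS = 15.6 − (7.6 × 10⁻⁴/1.6 × 10⁻⁴)·(-0.62) = 18.545 °C.
Cooling required: 19.9 − (18.545) = 1.355 °C.

18.5 °C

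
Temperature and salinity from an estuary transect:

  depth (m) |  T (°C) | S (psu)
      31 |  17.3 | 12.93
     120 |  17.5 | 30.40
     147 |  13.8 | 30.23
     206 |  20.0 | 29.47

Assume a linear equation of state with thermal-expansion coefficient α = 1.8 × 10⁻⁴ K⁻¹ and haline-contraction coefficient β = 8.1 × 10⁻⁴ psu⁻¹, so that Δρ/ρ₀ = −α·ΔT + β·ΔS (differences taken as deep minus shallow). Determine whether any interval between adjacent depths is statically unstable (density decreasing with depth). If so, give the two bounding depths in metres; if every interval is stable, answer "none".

Evaluate Δρ/ρ₀ = −αΔT + βΔS across each adjacent pair:
  31–120 m: −αΔT+βΔS = −(1.8 × 10⁻⁴)(+0.2)+(8.1 × 10⁻⁴)(+17.47) = 0.014 → stable
  120–147 m: −αΔT+βΔS = −(1.8 × 10⁻⁴)(-3.7)+(8.1 × 10⁻⁴)(-0.17) = 5.3 × 10⁻⁴ → stable
  147–206 m: −αΔT+βΔS = −(1.8 × 10⁻⁴)(+6.2)+(8.1 × 10⁻⁴)(-0.76) = -1.7 × 10⁻³ → UNSTABLE
The 147–206 m interval has Δρ < 0: lighter water underlies denser water.

147–206 m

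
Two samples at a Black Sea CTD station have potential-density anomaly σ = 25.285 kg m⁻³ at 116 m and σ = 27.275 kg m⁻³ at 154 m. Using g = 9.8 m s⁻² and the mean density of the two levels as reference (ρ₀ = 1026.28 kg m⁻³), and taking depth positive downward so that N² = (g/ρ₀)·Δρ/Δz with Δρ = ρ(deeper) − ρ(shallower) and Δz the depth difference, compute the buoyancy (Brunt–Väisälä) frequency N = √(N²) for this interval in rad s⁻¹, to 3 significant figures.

Δρ = 1027.275 − 1025.285 = 1.990 kg m⁻³ over Δz = 154 − 116 = 38 m.
N² = (9.8/1026.28) × (1.990/38) = 5.0007 × 10⁻⁴ s⁻².
N = √(5.0007 × 10⁻⁴) = 0.022362 rad s⁻¹ ≈ 0.0224 rad s⁻¹.

0.0224 rad s⁻¹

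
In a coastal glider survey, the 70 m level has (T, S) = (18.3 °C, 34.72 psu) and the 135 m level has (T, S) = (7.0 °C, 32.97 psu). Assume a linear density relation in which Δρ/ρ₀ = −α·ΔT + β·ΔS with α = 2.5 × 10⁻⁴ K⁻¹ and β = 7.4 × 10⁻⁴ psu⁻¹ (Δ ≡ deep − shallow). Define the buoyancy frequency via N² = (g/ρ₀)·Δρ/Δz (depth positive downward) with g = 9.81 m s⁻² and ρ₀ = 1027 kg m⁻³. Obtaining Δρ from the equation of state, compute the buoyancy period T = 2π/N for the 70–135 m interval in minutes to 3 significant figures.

ΔT = -11.3 K, ΔS = -1.75 psu (deep − shallow).
Δρ/ρ₀ = −αΔT + βΔS = 2.825 × 10⁻³ − 1.295 × 10⁻³ = 1.53 × 10⁻³, so Δρ ≈ 1.571 kg m⁻³.
N² = (g/ρ₀)·Δρ/Δz = g·(Δρ/ρ₀)/Δz = 9.81 × 1.53 × 10⁻³ / 65 = 2.3091 × 10⁻⁴ s⁻².
N = √(2.3091 × 10⁻⁴) = 0.015196 rad s⁻¹ → T = 2π/N = 413.48 s = 6.8913 min ≈ 6.89 min.

6.89 min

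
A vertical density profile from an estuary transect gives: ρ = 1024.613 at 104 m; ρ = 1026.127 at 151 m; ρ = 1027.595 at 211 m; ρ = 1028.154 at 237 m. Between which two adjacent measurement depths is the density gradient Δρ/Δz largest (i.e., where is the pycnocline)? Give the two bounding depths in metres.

104–151 m

Compute the density gradient over each adjacent pair:
  104–151 m: Δρ/Δz = 1.514/47 = 0.032 kg m⁻⁴
  151–211 m: Δρ/Δz = 1.468/60 = 0.024 kg m⁻⁴
  211–237 m: Δρ/Δz = 0.559/26 = 0.022 kg m⁻⁴
The largest gradient is in the 104–151 m interval — the pycnocline.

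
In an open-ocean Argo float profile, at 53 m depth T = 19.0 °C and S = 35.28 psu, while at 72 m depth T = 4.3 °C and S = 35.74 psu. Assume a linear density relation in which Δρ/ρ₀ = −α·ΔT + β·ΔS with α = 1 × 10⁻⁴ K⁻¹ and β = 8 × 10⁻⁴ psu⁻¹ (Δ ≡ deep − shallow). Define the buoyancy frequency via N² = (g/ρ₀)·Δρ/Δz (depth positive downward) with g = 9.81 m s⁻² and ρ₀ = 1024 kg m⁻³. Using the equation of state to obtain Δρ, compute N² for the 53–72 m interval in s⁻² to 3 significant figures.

9.49 × 10⁻⁴ s⁻²

ΔT = -14.7 K, ΔS = +0.46 psu (deep − shallow).
Δρ/ρ₀ = −αΔT + βΔS = 1.47 × 10⁻³ + 3.68 × 10⁻⁴ = 1.838 × 10⁻³, so Δρ ≈ 1.882 kg m⁻³.
N² = (g/ρ₀)·Δρ/Δz = g·(Δρ/ρ₀)/Δz = 9.81 × 1.838 × 10⁻³ / 19 = 9.4899 × 10⁻⁴ s⁻² ≈ 9.49 × 10⁻⁴ s⁻².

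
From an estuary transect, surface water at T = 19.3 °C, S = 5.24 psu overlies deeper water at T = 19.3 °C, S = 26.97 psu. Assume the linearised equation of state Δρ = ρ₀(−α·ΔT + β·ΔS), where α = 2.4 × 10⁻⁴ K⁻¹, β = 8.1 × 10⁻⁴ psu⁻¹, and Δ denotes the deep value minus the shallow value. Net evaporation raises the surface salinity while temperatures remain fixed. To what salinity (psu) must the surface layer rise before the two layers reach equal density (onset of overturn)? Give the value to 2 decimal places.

26.97 psu

Neutral buoyancy requires −α(T_deep − T_surf) + β(S_deep − S_surf′) = 0.
S_surf′ = S_deep − (α/β)·ΔT = 26.97 − (2.4 × 10⁻⁴/8.1 × 10⁻⁴)·(+0.0) = 26.9700 psu.
Increase required: 26.9700 − 5.24 = 21.7300 psu.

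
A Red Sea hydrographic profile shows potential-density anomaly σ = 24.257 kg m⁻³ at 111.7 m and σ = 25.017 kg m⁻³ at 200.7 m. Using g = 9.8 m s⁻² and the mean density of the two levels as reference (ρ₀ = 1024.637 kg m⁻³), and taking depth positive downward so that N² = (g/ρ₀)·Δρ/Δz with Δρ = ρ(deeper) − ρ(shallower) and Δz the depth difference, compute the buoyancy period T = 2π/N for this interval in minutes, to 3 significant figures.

11.6 min

Δρ = 1025.017 − 1024.257 = 0.760 kg m⁻³ over Δz = 200.7 − 111.7 = 89 m.
N² = (9.8/1024.637) × (0.760/89) = 8.1673 × 10⁻⁵ s⁻².
N = √(8.1673 × 10⁻⁵) = 9.0373 × 10⁻³ rad s⁻¹, so T = 2π/N = 695.25 s = 11.588 min ≈ 11.6 min.
N² > 0, so the interval is statically stable.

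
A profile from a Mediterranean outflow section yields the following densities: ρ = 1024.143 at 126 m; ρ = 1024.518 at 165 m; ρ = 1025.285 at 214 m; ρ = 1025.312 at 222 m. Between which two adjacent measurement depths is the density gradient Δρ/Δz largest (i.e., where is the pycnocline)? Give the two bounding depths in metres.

Compute the density gradient over each adjacent pair:
  126–165 m: Δρ/Δz = 0.375/39 = 9.6 × 10⁻³ kg m⁻⁴
  165–214 m: Δρ/Δz = 0.767/49 = 0.016 kg m⁻⁴
  214–222 m: Δρ/Δz = 0.027/8 = 3.4 × 10⁻³ kg m⁻⁴
The largest gradient is in the 165–214 m interval — the pycnocline.

165–214 m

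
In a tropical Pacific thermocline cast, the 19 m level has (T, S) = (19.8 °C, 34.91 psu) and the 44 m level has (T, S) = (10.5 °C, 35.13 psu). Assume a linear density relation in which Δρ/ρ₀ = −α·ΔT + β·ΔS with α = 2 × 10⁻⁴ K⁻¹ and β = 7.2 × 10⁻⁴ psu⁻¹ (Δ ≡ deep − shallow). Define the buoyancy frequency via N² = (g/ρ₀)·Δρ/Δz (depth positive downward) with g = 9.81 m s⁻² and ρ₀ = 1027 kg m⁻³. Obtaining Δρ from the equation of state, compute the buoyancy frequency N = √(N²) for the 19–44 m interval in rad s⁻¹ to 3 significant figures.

0.0281 rad s⁻¹

ΔT = -9.3 K, ΔS = +0.22 psu (deep − shallow).
Δρ/ρ₀ = −αΔT + βΔS = 1.86 × 10⁻³ + 1.584 × 10⁻⁴ = 2.0184 × 10⁻³, so Δρ ≈ 2.073 kg m⁻³.
N² = (g/ρ₀)·Δρ/Δz = g·(Δρ/ρ₀)/Δz = 9.81 × 2.0184 × 10⁻³ / 25 = 7.9202 × 10⁻⁴ s⁻².
N = √(7.9202 × 10⁻⁴) = 0.028143 rad s⁻¹ ≈ 0.0281 rad s⁻¹.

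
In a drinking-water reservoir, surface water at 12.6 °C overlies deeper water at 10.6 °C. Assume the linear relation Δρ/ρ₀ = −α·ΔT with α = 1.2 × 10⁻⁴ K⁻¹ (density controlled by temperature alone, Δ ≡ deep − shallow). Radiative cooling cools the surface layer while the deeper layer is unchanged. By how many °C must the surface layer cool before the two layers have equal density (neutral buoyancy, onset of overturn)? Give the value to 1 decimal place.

With temperature the only control, equal density requires T_surf′ = T_deep.
T_surf′ = 10.6 °C.
Cooling required: 12.6 − 10.6 = 2.0 °C.

2.0 °C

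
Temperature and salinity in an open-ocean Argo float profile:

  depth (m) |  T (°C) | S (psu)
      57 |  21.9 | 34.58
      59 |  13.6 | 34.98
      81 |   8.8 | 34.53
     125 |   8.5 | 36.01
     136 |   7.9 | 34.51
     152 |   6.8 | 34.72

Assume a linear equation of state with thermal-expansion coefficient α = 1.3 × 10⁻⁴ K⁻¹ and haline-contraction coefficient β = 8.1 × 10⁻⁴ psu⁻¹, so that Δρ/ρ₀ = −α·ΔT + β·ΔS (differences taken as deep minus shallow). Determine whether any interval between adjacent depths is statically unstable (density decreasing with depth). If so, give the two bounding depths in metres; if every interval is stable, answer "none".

125–136 m

Evaluate Δρ/ρ₀ = −αΔT + βΔS across each adjacent pair:
  57–59 m: −αΔT+βΔS = −(1.3 × 10⁻⁴)(-8.3)+(8.1 × 10⁻⁴)(+0.40) = 1.4 × 10⁻³ → stable
  59–81 m: −αΔT+βΔS = −(1.3 × 10⁻⁴)(-4.8)+(8.1 × 10⁻⁴)(-0.45) = 2.6 × 10⁻⁴ → stable
  81–125 m: −αΔT+βΔS = −(1.3 × 10⁻⁴)(-0.3)+(8.1 × 10⁻⁴)(+1.48) = 1.2 × 10⁻³ → stable
  125–136 m: −αΔT+βΔS = −(1.3 × 10⁻⁴)(-0.6)+(8.1 × 10⁻⁴)(-1.50) = -1.1 × 10⁻³ → UNSTABLE
  136–152 m: −αΔT+βΔS = −(1.3 × 10⁻⁴)(-1.1)+(8.1 × 10⁻⁴)(+0.21) = 3.1 × 10⁻⁴ → stable
The 125–136 m interval has Δρ < 0: lighter water underlies denser water.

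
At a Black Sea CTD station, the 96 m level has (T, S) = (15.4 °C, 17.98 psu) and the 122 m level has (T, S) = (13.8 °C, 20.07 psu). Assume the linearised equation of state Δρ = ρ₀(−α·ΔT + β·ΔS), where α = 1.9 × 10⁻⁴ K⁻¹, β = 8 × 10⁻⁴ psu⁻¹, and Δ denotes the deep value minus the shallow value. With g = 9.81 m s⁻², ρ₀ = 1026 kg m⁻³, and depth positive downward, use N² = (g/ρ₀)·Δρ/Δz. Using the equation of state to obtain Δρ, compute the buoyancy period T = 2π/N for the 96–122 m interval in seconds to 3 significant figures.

230 s

ΔT = -1.6 K, ΔS = +2.09 psu (deep − shallow).
Δρ/ρ₀ = −αΔT + βΔS = 3.04 × 10⁻⁴ + 1.672 × 10⁻³ = 1.976 × 10⁻³, so Δρ ≈ 2.027 kg m⁻³.
N² = (g/ρ₀)·Δρ/Δz = g·(Δρ/ρ₀)/Δz = 9.81 × 1.976 × 10⁻³ / 26 = 7.4556 × 10⁻⁴ s⁻².
N = √(7.4556 × 10⁻⁴) = 0.027305 rad s⁻¹ → T = 2π/N = 230.11 s ≈ 230 s.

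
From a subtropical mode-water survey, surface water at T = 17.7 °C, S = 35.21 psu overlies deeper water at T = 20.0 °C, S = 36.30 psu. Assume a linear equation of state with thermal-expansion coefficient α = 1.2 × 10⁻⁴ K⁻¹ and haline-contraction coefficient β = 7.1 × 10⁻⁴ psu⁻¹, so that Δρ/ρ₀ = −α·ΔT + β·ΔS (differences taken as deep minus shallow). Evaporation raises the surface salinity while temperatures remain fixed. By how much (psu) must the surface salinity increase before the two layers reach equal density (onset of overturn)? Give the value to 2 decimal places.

Neutral buoyancy requires −α(T_deep − T_surf) + β(S_deep − S_surf′) = 0.
S_surf′ = S_deep − (α/β)·ΔT = 36.30 − (1.2 × 10⁻⁴/7.1 × 10⁻⁴)·(+2.3) = 35.9113 psu.
Increase required: 35.9113 − 35.21 = 0.7013 psu.

0.70 psu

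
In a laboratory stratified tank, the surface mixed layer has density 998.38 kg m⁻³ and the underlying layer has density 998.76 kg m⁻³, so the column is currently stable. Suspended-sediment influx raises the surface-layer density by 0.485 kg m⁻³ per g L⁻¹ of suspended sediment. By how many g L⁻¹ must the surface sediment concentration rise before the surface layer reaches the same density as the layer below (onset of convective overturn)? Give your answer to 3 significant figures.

0.784 g L⁻¹

Density deficit of the surface layer: 998.76 − 998.38 = 0.38 kg m⁻³.
Required change = 0.38 / 0.485 = 0.784 g L⁻¹.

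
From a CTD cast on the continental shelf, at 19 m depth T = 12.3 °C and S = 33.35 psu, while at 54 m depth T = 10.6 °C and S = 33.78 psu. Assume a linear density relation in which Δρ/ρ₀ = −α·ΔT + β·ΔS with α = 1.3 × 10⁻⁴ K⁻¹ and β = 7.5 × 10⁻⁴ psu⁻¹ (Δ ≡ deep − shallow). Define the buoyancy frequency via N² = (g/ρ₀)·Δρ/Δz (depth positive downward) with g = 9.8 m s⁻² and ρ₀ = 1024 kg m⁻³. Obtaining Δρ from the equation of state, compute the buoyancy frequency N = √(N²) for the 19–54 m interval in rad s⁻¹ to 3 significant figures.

ΔT = -1.7 K, ΔS = +0.43 psu (deep − shallow).
Δρ/ρ₀ = −αΔT + βΔS = 2.21 × 10⁻⁴ + 3.225 × 10⁻⁴ = 5.435 × 10⁻⁴, so Δρ ≈ 0.5565 kg m⁻³.
N² = (g/ρ₀)·Δρ/Δz = g·(Δρ/ρ₀)/Δz = 9.8 × 5.435 × 10⁻⁴ / 35 = 1.5218 × 10⁻⁴ s⁻².
N = √(1.5218 × 10⁻⁴) = 0.012336 rad s⁻¹ ≈ 0.0123 rad s⁻¹.

0.0123 rad s⁻¹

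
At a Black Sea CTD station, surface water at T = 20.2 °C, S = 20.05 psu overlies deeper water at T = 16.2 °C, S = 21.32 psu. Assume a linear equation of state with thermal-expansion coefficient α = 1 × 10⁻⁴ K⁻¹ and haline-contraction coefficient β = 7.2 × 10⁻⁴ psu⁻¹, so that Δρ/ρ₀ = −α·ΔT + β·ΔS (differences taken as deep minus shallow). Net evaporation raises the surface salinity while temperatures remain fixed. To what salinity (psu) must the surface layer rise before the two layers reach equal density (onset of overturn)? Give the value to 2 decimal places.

Neutral buoyancy requires −α(T_deep − T_surf) + β(S_deep − S_surf′) = 0.
S_surf′ = S_deep − (α/β)·ΔT = 21.32 − (1 × 10⁻⁴/7.2 × 10⁻⁴)·(-4.0) = 21.8756 psu.
Increase required: 21.8756 − 20.05 = 1.8256 psu.

21.88 psu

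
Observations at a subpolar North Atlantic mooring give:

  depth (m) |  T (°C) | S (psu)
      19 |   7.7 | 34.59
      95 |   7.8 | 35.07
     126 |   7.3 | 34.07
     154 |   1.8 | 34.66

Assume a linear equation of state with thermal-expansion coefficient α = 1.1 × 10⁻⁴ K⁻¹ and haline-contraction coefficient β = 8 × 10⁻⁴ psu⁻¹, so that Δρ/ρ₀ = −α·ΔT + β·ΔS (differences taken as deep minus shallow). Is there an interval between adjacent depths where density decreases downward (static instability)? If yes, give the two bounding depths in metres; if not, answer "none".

95–126 m

Evaluate Δρ/ρ₀ = −αΔT + βΔS across each adjacent pair:
  19–95 m: −αΔT+βΔS = −(1.1 × 10⁻⁴)(+0.1)+(8 × 10⁻⁴)(+0.48) = 3.7 × 10⁻⁴ → stable
  95–126 m: −αΔT+βΔS = −(1.1 × 10⁻⁴)(-0.5)+(8 × 10⁻⁴)(-1.00) = -7.5 × 10⁻⁴ → UNSTABLE
  126–154 m: −αΔT+βΔS = −(1.1 × 10⁻⁴)(-5.5)+(8 × 10⁻⁴)(+0.59) = 1.1 × 10⁻³ → stable
The 95–126 m interval has Δρ < 0: lighter water underlies denser water.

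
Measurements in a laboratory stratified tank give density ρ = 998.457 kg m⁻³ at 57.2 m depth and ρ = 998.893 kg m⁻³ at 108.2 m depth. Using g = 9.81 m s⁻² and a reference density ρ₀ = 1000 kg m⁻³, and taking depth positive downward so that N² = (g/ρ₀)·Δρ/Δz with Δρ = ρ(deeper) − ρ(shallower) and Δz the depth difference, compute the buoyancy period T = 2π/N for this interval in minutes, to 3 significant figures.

11.4 min

Δρ = 998.893 − 998.457 = 0.436 kg m⁻³ over Δz = 108.2 − 57.2 = 51 m.
N² = (9.81/1000) × (0.436/51) = 8.3866 × 10⁻⁵ s⁻².
N = √(8.3866 × 10⁻⁵) = 9.1578 × 10⁻³ rad s⁻¹, so T = 2π/N = 686.10 s = 11.435 min ≈ 11.4 min.
Since Δρ > 0 the layer is stably stratified.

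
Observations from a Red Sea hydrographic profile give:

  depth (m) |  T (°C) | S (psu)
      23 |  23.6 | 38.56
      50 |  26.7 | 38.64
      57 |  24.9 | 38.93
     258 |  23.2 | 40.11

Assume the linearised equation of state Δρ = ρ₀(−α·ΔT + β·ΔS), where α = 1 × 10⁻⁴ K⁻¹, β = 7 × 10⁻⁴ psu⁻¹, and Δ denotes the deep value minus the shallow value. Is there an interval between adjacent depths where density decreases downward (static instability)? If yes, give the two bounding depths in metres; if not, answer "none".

23–50 m

Evaluate Δρ/ρ₀ = −αΔT + βΔS across each adjacent pair:
  23–50 m: −αΔT+βΔS = −(1 × 10⁻⁴)(+3.1)+(7 × 10⁻⁴)(+0.08) = -2.5 × 10⁻⁴ → UNSTABLE
  50–57 m: −αΔT+βΔS = −(1 × 10⁻⁴)(-1.8)+(7 × 10⁻⁴)(+0.29) = 3.8 × 10⁻⁴ → stable
  57–258 m: −αΔT+βΔS = −(1 × 10⁻⁴)(-1.7)+(7 × 10⁻⁴)(+1.18) = 1.0 × 10⁻³ → stable
The 23–50 m interval has Δρ < 0: lighter water underlies denser water.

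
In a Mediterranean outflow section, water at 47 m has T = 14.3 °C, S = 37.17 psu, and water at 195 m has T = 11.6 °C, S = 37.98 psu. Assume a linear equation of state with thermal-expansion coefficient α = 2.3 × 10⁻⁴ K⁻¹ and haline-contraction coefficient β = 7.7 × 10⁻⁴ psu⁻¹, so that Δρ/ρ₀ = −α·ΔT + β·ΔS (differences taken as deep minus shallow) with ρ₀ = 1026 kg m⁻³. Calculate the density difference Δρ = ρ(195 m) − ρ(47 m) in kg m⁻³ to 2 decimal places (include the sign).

ΔT = -2.7 K, ΔS = +0.81 psu (deep − shallow).
Δρ/ρ₀ = −(2.3 × 10⁻⁴)(-2.7) + (7.7 × 10⁻⁴)(+0.81) = 1.2447 × 10⁻³.
Δρ = 1026 × (1.2447 × 10⁻³) = +1.28 kg m⁻³.
Positive Δρ: denser below, stable.

+1.28 kg m⁻³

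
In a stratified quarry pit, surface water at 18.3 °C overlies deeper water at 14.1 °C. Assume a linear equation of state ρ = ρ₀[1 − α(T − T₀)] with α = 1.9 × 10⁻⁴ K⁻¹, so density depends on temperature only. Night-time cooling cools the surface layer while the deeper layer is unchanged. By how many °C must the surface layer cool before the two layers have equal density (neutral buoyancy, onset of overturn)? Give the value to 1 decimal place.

With temperature the only control, equal density requires T_surf′ = T_deep.
T_surf′ = 14.1 °C.
Cooling required: 18.3 − 14.1 = 4.2 °C.

4.2 °C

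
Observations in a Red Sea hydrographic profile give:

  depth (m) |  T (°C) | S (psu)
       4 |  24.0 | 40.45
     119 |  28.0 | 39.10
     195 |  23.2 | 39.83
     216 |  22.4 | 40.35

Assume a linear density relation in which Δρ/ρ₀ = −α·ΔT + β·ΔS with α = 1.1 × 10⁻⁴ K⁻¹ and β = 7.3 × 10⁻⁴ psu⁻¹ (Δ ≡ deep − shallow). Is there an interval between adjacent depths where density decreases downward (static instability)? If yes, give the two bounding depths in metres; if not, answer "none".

4–119 m

Evaluate Δρ/ρ₀ = −αΔT + βΔS across each adjacent pair:
  4–119 m: −αΔT+βΔS = −(1.1 × 10⁻⁴)(+4.0)+(7.3 × 10⁻⁴)(-1.35) = -1.4 × 10⁻³ → UNSTABLE
  119–195 m: −αΔT+βΔS = −(1.1 × 10⁻⁴)(-4.8)+(7.3 × 10⁻⁴)(+0.73) = 1.1 × 10⁻³ → stable
  195–216 m: −αΔT+βΔS = −(1.1 × 10⁻⁴)(-0.8)+(7.3 × 10⁻⁴)(+0.52) = 4.7 × 10⁻⁴ → stable
The 4–119 m interval has Δρ < 0: lighter water underlies denser water.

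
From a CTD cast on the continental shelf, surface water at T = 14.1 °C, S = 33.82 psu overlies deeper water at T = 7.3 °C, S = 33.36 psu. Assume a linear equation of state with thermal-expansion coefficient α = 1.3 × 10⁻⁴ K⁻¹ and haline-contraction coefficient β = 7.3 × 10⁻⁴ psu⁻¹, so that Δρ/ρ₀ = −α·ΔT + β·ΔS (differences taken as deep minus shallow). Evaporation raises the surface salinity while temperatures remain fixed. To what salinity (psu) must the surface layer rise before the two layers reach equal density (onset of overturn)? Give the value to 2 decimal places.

34.57 psu

Neutral buoyancy requires −α(T_deep − T_surf) + β(S_deep − S_surf′) = 0.
S_surf′ = S_deep − (α/β)·ΔT = 33.36 − (1.3 × 10⁻⁴/7.3 × 10⁻⁴)·(-6.8) = 34.5710 psu.
Increase required: 34.5710 − 33.82 = 0.7510 psu.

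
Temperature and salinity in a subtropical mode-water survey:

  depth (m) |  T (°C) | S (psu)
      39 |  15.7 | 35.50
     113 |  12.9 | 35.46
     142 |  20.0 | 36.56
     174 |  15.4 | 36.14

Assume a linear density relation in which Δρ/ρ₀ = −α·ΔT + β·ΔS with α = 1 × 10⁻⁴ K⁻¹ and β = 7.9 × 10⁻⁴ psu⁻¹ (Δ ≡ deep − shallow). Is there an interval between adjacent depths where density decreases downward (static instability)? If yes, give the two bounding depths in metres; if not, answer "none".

Evaluate Δρ/ρ₀ = −αΔT + βΔS across each adjacent pair:
  39–113 m: −αΔT+βΔS = −(1 × 10⁻⁴)(-2.8)+(7.9 × 10⁻⁴)(-0.04) = 2.5 × 10⁻⁴ → stable
  113–142 m: −αΔT+βΔS = −(1 × 10⁻⁴)(+7.1)+(7.9 × 10⁻⁴)(+1.10) = 1.6 × 10⁻⁴ → stable
  142–174 m: −αΔT+βΔS = −(1 × 10⁻⁴)(-4.6)+(7.9 × 10⁻⁴)(-0.42) = 1.3 × 10⁻⁴ → stable
Every interval has Δρ > 0: the column is stably stratified throughout.

none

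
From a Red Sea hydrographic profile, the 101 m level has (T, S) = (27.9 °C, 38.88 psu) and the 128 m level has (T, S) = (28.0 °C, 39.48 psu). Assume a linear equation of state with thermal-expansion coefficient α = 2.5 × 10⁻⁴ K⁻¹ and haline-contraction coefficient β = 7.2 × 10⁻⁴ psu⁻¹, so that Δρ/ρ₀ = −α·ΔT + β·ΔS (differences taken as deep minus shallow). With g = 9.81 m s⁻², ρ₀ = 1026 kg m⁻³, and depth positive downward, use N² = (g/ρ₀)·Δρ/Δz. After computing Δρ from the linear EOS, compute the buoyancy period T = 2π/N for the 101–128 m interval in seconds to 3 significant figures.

ΔT = +0.1 K, ΔS = +0.60 psu (deep − shallow).
Δρ/ρ₀ = −αΔT + βΔS = -2.50 × 10⁻⁵ + 4.32 × 10⁻⁴ = 4.07 × 10⁻⁴, so Δρ ≈ 0.4176 kg m⁻³.
N² = (g/ρ₀)·Δρ/Δz = g·(Δρ/ρ₀)/Δz = 9.81 × 4.07 × 10⁻⁴ / 27 = 1.4788 × 10⁻⁴ s⁻².
N = √(1.4788 × 10⁻⁴) = 0.012161 rad s⁻¹ → T = 2π/N = 516.67 s ≈ 517 s.

517 s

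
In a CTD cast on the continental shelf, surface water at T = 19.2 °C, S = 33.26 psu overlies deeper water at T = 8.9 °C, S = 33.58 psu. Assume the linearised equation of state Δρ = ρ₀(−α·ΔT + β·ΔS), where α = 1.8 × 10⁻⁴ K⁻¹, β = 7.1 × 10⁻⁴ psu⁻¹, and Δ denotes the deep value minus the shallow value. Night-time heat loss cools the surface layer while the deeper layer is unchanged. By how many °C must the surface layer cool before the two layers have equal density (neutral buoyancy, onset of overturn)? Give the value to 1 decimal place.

11.6 °C

Neutral buoyancy requires Δρ = 0, i.e. −α(T_deep − T_surf′) + β(S_deep − S_surf) = 0.
T_surf′ = T_deep − (β/α)·ΔS = 8.9 − (7.1 × 10⁻⁴/1.8 × 10⁻⁴)·(+0.32) = 7.638 °C.
Cooling required: 19.2 − (7.638) = 11.562 °C.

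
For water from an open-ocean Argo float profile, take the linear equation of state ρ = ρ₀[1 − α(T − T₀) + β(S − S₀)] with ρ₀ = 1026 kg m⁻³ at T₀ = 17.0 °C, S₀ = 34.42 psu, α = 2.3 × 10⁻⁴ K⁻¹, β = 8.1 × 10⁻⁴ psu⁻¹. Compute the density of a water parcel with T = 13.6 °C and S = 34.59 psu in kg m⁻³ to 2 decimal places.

T − T₀ = -3.4 K, S − S₀ = +0.17 psu.
Bracket = 1 − α·(-3.4) + β·(+0.17) = 1 + (9.197 × 10⁻⁴) = 1.0009197.
ρ = 1026 × 1.0009197 = 1026.94 kg m⁻³.

1026.94 kg m⁻³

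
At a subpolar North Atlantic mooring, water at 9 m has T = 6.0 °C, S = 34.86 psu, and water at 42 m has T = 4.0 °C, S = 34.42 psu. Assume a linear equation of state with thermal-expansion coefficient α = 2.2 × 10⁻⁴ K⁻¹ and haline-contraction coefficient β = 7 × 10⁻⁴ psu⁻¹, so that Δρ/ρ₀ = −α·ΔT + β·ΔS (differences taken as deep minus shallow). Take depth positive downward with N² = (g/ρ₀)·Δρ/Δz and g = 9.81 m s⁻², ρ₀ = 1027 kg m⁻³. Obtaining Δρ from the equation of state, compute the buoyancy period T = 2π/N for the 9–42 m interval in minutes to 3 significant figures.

ΔT = -2.0 K, ΔS = -0.44 psu (deep − shallow).
Δρ/ρ₀ = −αΔT + βΔS = 4.40 × 10⁻⁴ − 3.08 × 10⁻⁴ = 1.32 × 10⁻⁴, so Δρ ≈ 0.1356 kg m⁻³.
N² = (g/ρ₀)·Δρ/Δz = g·(Δρ/ρ₀)/Δz = 9.81 × 1.32 × 10⁻⁴ / 33 = 3.9240 × 10⁻⁵ s⁻².
N = √(3.9240 × 10⁻⁵) = 6.2642 × 10⁻³ rad s⁻¹ → T = 2π/N = 1.0030 × 10³ s = 16.717 min ≈ 16.7 min.

16.7 min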